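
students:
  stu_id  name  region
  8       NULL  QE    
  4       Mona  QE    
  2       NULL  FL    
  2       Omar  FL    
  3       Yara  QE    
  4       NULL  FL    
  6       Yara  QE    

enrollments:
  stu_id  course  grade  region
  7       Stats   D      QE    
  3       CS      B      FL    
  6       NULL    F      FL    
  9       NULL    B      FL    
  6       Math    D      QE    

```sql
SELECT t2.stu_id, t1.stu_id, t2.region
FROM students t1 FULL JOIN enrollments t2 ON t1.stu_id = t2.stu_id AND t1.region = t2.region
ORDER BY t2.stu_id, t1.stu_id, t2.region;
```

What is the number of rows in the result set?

11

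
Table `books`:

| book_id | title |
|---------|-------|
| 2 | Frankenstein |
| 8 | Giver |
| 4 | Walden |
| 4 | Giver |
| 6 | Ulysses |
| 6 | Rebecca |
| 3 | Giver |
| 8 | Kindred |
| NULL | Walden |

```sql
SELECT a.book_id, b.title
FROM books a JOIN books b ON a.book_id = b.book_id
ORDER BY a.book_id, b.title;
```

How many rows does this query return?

14

INNER JOIN keeps only pairs where the ON condition holds.
Matching on a.book_id = b.book_id. A NULL in a compared column never satisfies the condition.
Matched pairs: 14.
Total: 14 rows.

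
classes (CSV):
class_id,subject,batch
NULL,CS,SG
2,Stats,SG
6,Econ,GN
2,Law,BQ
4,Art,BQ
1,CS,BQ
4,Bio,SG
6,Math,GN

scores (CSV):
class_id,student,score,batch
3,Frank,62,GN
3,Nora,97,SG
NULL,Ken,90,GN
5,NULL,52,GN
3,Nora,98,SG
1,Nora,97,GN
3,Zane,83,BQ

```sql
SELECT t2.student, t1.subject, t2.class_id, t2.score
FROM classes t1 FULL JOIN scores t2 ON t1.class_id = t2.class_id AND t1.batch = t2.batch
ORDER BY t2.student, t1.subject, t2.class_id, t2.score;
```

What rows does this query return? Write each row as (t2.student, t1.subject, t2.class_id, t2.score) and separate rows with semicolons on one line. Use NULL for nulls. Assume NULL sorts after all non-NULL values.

(Frank, NULL, 3, 62); (Ken, NULL, NULL, 90); (Nora, NULL, 1, 97); (Nora, NULL, 3, 97); (Nora, NULL, 3, 98); (Zane, NULL, 3, 83); (NULL, Art, NULL, NULL); (NULL, Bio, NULL, NULL); (NULL, CS, NULL, NULL); (NULL, CS, NULL, NULL); (NULL, Econ, NULL, NULL); (NULL, Law, NULL, NULL); (NULL, Math, NULL, NULL); (NULL, Stats, NULL, NULL); (NULL, NULL, 5, 52)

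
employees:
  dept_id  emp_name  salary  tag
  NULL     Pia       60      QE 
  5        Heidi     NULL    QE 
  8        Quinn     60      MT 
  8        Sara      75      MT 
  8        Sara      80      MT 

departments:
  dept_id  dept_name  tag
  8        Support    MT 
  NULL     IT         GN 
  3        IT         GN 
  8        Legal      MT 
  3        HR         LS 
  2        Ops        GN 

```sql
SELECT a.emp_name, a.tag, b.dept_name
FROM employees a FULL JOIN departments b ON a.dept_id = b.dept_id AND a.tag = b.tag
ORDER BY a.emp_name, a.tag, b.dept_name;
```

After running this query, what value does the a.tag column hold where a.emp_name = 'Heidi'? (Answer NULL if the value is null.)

QE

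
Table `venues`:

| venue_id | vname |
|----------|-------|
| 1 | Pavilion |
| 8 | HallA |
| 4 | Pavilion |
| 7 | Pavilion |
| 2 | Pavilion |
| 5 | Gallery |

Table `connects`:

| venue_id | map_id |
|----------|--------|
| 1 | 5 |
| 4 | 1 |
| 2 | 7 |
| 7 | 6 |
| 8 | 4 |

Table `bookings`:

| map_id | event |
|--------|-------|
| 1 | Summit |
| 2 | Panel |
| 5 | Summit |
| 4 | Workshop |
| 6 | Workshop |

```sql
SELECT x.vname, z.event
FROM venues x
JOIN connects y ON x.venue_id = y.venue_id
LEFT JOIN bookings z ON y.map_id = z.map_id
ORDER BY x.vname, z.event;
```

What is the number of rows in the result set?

5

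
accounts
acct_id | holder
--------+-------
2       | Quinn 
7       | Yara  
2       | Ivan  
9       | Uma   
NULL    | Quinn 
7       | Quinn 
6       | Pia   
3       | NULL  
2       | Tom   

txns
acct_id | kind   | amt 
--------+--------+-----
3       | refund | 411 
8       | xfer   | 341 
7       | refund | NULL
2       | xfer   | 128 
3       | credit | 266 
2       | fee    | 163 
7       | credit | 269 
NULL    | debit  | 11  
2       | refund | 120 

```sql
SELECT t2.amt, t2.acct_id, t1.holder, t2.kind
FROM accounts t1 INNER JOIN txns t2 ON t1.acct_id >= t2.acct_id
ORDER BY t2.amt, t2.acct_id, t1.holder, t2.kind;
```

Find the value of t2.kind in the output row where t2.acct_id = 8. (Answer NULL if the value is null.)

INNER JOIN keeps only pairs where the ON condition holds.
Matching on t1.acct_id >= t2.acct_id. A NULL in a compared column never satisfies the condition.
Matched pairs: 41.

xfer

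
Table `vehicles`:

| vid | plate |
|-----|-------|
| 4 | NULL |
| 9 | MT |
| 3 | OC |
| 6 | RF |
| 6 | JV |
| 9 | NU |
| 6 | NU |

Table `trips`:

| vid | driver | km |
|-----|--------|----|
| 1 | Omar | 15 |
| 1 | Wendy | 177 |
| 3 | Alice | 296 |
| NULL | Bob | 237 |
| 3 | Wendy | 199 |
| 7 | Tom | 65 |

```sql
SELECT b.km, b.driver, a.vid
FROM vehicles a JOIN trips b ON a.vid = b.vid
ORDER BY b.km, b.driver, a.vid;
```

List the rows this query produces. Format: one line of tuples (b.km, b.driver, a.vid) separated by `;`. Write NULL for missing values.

(199, Wendy, 3); (296, Alice, 3)

INNER JOIN keeps only pairs where the ON condition holds.
Matching on a.vid = b.vid. A NULL in a compared column never satisfies the condition.
Matched pairs: 2.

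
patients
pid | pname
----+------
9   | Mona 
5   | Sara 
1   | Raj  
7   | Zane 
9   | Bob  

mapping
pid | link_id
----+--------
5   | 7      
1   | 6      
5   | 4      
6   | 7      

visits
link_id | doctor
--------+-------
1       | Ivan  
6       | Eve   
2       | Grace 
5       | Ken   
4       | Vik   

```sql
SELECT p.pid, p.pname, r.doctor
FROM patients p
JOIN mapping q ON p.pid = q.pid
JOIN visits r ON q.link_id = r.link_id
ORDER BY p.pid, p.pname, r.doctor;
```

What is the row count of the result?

Joins associate left-to-right: patients INNER JOIN mapping on pid gives 3 intermediate row(s).
Then INNER JOIN `visits r` on link_id: keep only rows whose q.link_id appears in r.
Result: 2 row(s).

2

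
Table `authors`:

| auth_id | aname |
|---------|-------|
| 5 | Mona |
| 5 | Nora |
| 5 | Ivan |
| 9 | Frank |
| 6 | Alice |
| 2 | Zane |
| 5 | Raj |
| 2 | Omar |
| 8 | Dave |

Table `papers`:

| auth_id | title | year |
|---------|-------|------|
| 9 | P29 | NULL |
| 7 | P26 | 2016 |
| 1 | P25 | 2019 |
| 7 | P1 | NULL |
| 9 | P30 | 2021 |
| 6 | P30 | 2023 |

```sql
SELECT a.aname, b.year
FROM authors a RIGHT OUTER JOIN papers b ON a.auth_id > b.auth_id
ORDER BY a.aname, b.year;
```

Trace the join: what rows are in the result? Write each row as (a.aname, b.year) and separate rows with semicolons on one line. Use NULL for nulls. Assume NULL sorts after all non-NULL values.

RIGHT JOIN keeps every row from `papers`; unmatched rows get NULL for `authors`'s columns.
Matching on a.auth_id > b.auth_id.
- auth_id=5: 1 matching b row(s), so 1 row(s) emitted.
- auth_id=5: 1 matching b row(s), so 1 row(s) emitted.
- auth_id=5: 1 matching b row(s), so 1 row(s) emitted.
- auth_id=9: 4 matching b row(s), so 4 row(s) emitted.
- auth_id=6: 1 matching b row(s), so 1 row(s) emitted.
- auth_id=2: 1 matching b row(s), so 1 row(s) emitted.
- auth_id=5: 1 matching b row(s), so 1 row(s) emitted.
- auth_id=2: 1 matching b row(s), so 1 row(s) emitted.
- auth_id=8: 4 matching b row(s), so 4 row(s) emitted.
- 2 b row(s) had no a match → kept, a columns NULL.

(Alice, 2019); (Dave, 2016); (Dave, 2019); (Dave, 2023); (Dave, NULL); (Frank, 2016); (Frank, 2019); (Frank, 2023); (Frank, NULL); (Ivan, 2019); (Mona, 2019); (Nora, 2019); (Omar, 2019); (Raj, 2019); (Zane, 2019); (NULL, 2021); (NULL, NULL)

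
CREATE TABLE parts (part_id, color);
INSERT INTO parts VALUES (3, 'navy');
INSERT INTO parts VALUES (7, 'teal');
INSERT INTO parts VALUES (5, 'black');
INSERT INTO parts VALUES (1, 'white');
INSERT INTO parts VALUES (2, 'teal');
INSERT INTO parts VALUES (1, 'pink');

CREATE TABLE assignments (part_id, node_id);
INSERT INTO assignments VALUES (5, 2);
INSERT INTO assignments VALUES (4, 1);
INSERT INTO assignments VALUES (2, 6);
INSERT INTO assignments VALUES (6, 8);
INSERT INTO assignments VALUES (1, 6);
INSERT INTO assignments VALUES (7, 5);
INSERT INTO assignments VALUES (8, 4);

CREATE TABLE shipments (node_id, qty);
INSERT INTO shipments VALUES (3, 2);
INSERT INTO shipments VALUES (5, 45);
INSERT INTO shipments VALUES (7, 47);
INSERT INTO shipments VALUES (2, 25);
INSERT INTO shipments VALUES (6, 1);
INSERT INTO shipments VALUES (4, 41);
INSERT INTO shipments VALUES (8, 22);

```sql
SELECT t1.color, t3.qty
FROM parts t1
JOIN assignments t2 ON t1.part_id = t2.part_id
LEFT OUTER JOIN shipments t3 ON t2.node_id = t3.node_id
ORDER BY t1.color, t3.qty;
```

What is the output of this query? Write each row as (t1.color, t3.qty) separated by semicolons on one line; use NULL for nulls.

Step 1 — t1 INNER JOIN t2 on part_id → 5 row(s).
Then LEFT JOIN `shipments t3` on node_id: each of those 5 rows is kept; rows whose t2.node_id has no match in t3 get NULL for t3's columns.

(black, 25); (pink, 1); (teal, 1); (teal, 45); (white, 1)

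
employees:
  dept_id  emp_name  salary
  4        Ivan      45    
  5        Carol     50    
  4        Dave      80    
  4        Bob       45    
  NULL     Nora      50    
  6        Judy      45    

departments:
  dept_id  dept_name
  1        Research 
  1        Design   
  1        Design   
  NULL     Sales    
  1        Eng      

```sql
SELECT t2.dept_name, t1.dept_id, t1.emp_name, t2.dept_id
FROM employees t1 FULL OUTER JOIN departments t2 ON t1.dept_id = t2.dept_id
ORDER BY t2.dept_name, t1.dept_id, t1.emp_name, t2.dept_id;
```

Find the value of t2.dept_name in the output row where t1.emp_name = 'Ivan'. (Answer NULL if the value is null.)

FULL OUTER JOIN keeps every row from both sides; unmatched rows get NULL for the other side's columns.
Matching on t1.dept_id = t2.dept_id. A NULL in a compared column never satisfies the condition.
Matched pairs: 0; unmatched t1 rows kept: 6; unmatched t2 rows kept: 5.

NULL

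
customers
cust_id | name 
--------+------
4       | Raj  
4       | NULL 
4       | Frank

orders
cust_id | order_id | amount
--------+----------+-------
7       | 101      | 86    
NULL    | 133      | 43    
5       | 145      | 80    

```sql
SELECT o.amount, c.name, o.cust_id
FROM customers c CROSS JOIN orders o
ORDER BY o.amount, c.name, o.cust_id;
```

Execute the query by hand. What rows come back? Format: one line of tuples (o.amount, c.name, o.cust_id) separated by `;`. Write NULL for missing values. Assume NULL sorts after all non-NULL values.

(43, Frank, NULL); (43, Raj, NULL); (43, NULL, NULL); (80, Frank, 5); (80, Raj, 5); (80, NULL, 5); (86, Frank, 7); (86, Raj, 7); (86, NULL, 7)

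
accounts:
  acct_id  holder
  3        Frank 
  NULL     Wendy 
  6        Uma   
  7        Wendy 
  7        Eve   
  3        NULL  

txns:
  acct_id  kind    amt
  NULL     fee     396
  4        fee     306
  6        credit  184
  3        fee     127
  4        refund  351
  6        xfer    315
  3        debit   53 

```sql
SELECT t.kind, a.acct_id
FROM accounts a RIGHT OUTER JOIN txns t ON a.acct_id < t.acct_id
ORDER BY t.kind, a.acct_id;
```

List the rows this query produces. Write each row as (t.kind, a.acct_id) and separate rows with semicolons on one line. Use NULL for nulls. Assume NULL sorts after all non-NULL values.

RIGHT JOIN keeps every row from `txns`; unmatched rows get NULL for `accounts`'s columns.
Matching on a.acct_id < t.acct_id. A NULL in a compared column never satisfies the condition.
Matched pairs: 8; unmatched t rows kept: 3.

(credit, 3); (credit, 3); (debit, NULL); (fee, 3); (fee, 3); (fee, NULL); (fee, NULL); (refund, 3); (refund, 3); (xfer, 3); (xfer, 3)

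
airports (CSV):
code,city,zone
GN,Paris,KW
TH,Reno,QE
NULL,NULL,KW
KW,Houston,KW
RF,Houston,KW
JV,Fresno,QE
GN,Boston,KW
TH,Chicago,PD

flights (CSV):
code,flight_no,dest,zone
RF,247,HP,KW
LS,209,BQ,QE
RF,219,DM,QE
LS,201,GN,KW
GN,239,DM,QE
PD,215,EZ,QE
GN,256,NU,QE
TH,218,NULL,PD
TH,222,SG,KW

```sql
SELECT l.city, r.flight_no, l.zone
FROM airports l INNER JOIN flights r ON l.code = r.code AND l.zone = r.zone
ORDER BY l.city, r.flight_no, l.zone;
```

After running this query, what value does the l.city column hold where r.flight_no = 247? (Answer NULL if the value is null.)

Houston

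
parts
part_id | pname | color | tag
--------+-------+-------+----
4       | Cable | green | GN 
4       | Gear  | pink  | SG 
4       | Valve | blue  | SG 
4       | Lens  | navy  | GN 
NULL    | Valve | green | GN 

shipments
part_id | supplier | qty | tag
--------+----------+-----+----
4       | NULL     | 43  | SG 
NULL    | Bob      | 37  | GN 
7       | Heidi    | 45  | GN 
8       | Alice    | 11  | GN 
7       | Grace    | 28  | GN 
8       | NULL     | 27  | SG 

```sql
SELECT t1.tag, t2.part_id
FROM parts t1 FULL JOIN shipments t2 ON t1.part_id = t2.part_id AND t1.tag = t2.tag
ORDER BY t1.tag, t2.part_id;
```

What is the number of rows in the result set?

10

FULL OUTER JOIN keeps every row from both sides; unmatched rows get NULL for the other side's columns.
Matching on t1.part_id = t2.part_id AND t1.tag = t2.tag. A NULL in a compared column never satisfies the condition.
Matched pairs: 2; unmatched t1 rows kept: 3; unmatched t2 rows kept: 5.
Total: 2 matched + 8 padded = 10 rows.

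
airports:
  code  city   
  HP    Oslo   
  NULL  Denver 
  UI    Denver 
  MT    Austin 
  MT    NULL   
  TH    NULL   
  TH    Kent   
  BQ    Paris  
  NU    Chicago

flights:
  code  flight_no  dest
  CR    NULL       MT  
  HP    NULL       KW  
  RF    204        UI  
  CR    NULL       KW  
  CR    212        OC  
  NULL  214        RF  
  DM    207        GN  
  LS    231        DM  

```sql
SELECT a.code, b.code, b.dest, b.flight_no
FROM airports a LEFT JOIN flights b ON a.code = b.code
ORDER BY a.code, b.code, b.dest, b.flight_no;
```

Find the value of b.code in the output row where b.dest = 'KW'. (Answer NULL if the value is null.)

LEFT JOIN keeps every row from `airports`; unmatched rows get NULL for `flights`'s columns.
Matching on a.code = b.code. A NULL in a compared column never satisfies the condition.
Matched pairs: 1; unmatched a rows kept: 8.

HP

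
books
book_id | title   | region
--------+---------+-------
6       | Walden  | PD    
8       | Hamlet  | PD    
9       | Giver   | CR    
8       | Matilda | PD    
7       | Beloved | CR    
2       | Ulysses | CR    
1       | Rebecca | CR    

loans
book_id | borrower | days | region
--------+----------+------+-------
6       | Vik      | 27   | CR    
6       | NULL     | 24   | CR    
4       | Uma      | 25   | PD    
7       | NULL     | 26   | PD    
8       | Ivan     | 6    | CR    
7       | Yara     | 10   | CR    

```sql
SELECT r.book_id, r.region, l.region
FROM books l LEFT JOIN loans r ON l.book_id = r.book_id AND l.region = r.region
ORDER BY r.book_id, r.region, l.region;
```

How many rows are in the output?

LEFT JOIN keeps every row from `books`; unmatched rows get NULL for `loans`'s columns.
Matching on l.book_id = r.book_id AND l.region = r.region.
- l (book_id=6, region=PD) has no partner → padded with NULL.
- l (book_id=8, region=PD) has no partner → padded with NULL.
- l (book_id=9, region=CR) has no partner → padded with NULL.
- l (book_id=8, region=PD) has no partner → padded with NULL.
- l (book_id=7, region=CR) pairs with 1 row(s) of r.
- l (book_id=2, region=CR) has no partner → padded with NULL.
- l (book_id=1, region=CR) has no partner → padded with NULL.
Total: 1 matched + 6 padded = 7 rows.

7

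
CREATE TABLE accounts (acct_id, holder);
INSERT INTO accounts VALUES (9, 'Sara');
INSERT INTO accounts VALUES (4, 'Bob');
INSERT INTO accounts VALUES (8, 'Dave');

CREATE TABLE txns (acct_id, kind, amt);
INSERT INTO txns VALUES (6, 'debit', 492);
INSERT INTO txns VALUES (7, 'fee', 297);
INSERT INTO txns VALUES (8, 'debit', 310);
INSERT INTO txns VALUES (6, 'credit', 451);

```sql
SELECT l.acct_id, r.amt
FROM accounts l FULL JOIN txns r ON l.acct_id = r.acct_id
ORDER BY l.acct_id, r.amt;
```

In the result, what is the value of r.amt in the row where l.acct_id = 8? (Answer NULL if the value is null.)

310

FULL OUTER JOIN keeps every row from both sides; unmatched rows get NULL for the other side's columns.
Matching on l.acct_id = r.acct_id.
- l[0] acct_id=9 → no match; kept with NULLs on the r side.
- l[1] acct_id=4 → no match; kept with NULLs on the r side.
- l[2] acct_id=8 → 1 match(es) in r → 1 row(s).
- 3 row(s) from r found no l partner → padded with NULL.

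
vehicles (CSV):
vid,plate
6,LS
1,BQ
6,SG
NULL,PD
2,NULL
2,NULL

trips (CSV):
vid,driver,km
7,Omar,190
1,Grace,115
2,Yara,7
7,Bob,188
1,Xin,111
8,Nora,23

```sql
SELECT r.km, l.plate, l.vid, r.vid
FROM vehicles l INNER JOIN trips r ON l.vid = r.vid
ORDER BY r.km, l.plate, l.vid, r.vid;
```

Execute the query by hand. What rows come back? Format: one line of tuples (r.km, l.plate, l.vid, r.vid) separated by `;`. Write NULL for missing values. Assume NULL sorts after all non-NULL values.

(7, NULL, 2, 2); (7, NULL, 2, 2); (111, BQ, 1, 1); (115, BQ, 1, 1)

INNER JOIN keeps only pairs where the ON condition holds.
Matching on l.vid = r.vid. A NULL in a compared column never satisfies the condition.
- l[0] vid=6 → no match; dropped.
- l[1] vid=1 → 2 match(es) in r → 2 row(s).
- l[2] vid=6 → no match; dropped.
- l[3] vid=NULL → no match; dropped.
- l[4] vid=2 → 1 match(es) in r → 1 row(s).
- l[5] vid=2 → 1 match(es) in r → 1 row(s).
After projecting and ordering:
r.km | l.plate | l.vid | r.vid
7 | NULL | 2 | 2
7 | NULL | 2 | 2
111 | BQ | 1 | 1
115 | BQ | 1 | 1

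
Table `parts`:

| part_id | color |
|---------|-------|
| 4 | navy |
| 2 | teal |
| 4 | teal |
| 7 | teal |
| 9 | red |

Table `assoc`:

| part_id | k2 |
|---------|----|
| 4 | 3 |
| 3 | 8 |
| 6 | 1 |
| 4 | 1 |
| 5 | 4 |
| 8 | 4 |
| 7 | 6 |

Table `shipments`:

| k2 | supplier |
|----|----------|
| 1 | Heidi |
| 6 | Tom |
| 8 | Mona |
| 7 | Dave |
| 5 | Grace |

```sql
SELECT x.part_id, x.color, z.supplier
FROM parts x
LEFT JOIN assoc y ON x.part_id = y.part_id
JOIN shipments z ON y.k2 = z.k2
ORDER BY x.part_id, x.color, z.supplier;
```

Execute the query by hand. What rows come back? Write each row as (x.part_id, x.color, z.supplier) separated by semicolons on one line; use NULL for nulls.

Joins associate left-to-right: parts LEFT JOIN assoc on part_id gives 7 intermediate row(s).
Then INNER JOIN `shipments z` on k2: keep only rows whose y.k2 appears in z.

(4, navy, Heidi); (4, teal, Heidi); (7, teal, Tom)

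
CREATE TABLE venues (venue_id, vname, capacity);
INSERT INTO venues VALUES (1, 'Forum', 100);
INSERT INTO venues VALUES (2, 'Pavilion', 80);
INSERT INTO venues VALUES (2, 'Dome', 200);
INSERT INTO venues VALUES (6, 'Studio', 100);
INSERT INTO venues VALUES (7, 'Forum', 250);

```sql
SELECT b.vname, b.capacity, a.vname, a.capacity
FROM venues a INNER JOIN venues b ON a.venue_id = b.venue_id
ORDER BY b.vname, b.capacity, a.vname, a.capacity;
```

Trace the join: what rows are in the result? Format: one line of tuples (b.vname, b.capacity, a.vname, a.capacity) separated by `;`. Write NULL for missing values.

(Dome, 200, Dome, 200); (Dome, 200, Pavilion, 80); (Forum, 100, Forum, 100); (Forum, 250, Forum, 250); (Pavilion, 80, Dome, 200); (Pavilion, 80, Pavilion, 80); (Studio, 100, Studio, 100)

INNER JOIN keeps only pairs where the ON condition holds.
Matching on a.venue_id = b.venue_id.
Matched pairs: 7.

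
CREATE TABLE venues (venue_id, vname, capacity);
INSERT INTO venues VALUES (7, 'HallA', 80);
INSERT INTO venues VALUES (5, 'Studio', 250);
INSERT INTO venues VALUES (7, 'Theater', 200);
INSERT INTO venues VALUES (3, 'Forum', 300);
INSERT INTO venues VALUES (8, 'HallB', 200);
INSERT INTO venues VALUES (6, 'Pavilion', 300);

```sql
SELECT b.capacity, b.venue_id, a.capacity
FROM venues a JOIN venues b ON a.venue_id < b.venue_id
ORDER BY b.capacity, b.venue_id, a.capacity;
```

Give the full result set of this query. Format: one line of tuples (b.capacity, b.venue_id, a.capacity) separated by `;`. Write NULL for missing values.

INNER JOIN keeps only pairs where the ON condition holds.
Matching on a.venue_id < b.venue_id.
Matched pairs: 14.

(80, 7, 250); (80, 7, 300); (80, 7, 300); (200, 7, 250); (200, 7, 300); (200, 7, 300); (200, 8, 80); (200, 8, 200); (200, 8, 250); (200, 8, 300); (200, 8, 300); (250, 5, 300); (300, 6, 250); (300, 6, 300)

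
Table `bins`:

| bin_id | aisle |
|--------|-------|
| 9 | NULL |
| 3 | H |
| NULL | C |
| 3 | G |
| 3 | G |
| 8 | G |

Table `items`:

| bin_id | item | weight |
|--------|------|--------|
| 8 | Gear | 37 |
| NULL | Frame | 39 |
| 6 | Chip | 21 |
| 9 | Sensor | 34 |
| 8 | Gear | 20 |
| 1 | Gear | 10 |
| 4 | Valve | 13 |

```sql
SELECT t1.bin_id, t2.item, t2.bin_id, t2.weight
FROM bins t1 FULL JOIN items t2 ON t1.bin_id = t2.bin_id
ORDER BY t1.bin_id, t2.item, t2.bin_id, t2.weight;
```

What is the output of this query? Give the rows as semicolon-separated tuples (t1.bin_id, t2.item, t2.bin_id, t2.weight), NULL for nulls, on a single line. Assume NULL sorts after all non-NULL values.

(3, NULL, NULL, NULL); (3, NULL, NULL, NULL); (3, NULL, NULL, NULL); (8, Gear, 8, 20); (8, Gear, 8, 37); (9, Sensor, 9, 34); (NULL, Chip, 6, 21); (NULL, Frame, NULL, 39); (NULL, Gear, 1, 10); (NULL, Valve, 4, 13); (NULL, NULL, NULL, NULL)

FULL OUTER JOIN keeps every row from both sides; unmatched rows get NULL for the other side's columns.
Matching on t1.bin_id = t2.bin_id. A NULL in a compared column never satisfies the condition.
Matched pairs: 3; unmatched t1 rows kept: 4; unmatched t2 rows kept: 4.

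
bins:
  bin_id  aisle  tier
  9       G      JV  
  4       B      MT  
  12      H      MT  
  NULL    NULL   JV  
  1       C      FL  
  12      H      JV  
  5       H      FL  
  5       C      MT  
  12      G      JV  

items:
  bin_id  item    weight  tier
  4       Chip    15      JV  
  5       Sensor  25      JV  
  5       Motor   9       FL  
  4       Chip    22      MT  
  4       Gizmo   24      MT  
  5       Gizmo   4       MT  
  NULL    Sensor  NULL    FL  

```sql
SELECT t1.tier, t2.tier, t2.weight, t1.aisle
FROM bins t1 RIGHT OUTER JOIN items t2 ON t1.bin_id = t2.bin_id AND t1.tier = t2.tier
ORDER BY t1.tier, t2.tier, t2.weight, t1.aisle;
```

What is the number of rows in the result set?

RIGHT JOIN keeps every row from `items`; unmatched rows get NULL for `bins`'s columns.
Matching on t1.bin_id = t2.bin_id AND t1.tier = t2.tier. A NULL in a compared column never satisfies the condition.
- t1 row (bin_id=9, tier=JV): no match.
- t1 row (bin_id=4, tier=MT): matches 2 t2 row(s) → 2 output row(s).
- t1 row (bin_id=12, tier=MT): no match.
- t1 row (bin_id=NULL, tier=JV): no match.
- t1 row (bin_id=1, tier=FL): no match.
- t1 row (bin_id=12, tier=JV): no match.
- t1 row (bin_id=5, tier=FL): matches 1 t2 row(s) → 1 output row(s).
- t1 row (bin_id=5, tier=MT): matches 1 t2 row(s) → 1 output row(s).
- t1 row (bin_id=12, tier=JV): no match.
- plus 3 unmatched t2 row(s), each kept with NULL t1 columns.
Total: 4 matched + 3 padded = 7 rows.

7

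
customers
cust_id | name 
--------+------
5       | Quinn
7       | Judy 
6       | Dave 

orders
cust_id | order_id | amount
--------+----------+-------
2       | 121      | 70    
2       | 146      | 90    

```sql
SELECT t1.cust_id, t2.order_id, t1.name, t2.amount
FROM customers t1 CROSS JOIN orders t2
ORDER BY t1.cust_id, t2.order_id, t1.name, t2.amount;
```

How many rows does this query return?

CROSS JOIN pairs every row of `customers` with every row of `orders`: 3 × 2 = 6 rows.

6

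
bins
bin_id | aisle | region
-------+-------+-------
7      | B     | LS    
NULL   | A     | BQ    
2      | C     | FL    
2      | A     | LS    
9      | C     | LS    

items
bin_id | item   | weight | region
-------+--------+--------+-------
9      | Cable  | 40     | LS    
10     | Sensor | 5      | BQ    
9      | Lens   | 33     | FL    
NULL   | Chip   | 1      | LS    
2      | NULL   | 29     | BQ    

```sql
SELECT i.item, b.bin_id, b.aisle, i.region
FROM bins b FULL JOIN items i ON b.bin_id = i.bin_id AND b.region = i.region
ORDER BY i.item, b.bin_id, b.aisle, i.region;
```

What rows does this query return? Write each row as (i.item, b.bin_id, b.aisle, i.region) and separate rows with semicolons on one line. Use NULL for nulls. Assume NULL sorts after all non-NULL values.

(Cable, 9, C, LS); (Chip, NULL, NULL, LS); (Lens, NULL, NULL, FL); (Sensor, NULL, NULL, BQ); (NULL, 2, A, NULL); (NULL, 2, C, NULL); (NULL, 7, B, NULL); (NULL, NULL, A, NULL); (NULL, NULL, NULL, BQ)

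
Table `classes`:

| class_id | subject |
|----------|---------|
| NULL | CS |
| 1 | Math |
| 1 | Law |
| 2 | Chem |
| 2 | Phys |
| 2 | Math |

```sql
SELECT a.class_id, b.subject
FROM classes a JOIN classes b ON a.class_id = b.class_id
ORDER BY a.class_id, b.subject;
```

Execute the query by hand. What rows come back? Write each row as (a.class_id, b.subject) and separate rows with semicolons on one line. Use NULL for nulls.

(1, Law); (1, Law); (1, Math); (1, Math); (2, Chem); (2, Chem); (2, Chem); (2, Math); (2, Math); (2, Math); (2, Phys); (2, Phys); (2, Phys)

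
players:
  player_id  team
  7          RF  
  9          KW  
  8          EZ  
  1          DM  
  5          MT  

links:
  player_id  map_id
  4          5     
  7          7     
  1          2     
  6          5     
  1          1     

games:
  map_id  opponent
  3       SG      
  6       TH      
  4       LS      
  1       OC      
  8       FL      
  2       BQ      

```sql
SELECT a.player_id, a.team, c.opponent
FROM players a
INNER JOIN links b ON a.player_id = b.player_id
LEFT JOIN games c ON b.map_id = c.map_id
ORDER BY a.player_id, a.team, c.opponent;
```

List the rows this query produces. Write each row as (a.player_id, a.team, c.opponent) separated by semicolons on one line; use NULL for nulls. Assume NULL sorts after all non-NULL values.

Step 1 — a INNER JOIN b on player_id → 3 row(s).
Then LEFT JOIN `games c` on map_id: each of those 3 rows is kept; rows whose b.map_id has no match in c get NULL for c's columns.

(1, DM, BQ); (1, DM, OC); (7, RF, NULL)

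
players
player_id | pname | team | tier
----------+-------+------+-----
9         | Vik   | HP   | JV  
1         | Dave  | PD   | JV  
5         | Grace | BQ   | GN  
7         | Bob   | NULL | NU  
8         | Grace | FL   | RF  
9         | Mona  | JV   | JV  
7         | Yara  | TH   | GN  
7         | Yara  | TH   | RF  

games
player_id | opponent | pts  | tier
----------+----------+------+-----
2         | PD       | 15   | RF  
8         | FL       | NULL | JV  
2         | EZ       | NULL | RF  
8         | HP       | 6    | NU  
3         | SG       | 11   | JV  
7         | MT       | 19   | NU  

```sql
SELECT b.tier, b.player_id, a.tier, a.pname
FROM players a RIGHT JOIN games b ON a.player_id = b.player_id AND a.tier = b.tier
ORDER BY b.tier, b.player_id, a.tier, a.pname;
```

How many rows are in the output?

RIGHT JOIN keeps every row from `games`; unmatched rows get NULL for `players`'s columns.
Matching on a.player_id = b.player_id AND a.tier = b.tier.
- player_id=9, tier=JV: no matching b row.
- player_id=1, tier=JV: no matching b row.
- player_id=5, tier=GN: no matching b row.
- player_id=7, tier=NU: 1 matching b row(s), so 1 row(s) emitted.
- player_id=8, tier=RF: no matching b row.
- player_id=9, tier=JV: no matching b row.
- player_id=7, tier=GN: no matching b row.
- player_id=7, tier=RF: no matching b row.
- 5 row(s) from b found no a partner → padded with NULL.
Total: 1 matched + 5 padded = 6 rows.

6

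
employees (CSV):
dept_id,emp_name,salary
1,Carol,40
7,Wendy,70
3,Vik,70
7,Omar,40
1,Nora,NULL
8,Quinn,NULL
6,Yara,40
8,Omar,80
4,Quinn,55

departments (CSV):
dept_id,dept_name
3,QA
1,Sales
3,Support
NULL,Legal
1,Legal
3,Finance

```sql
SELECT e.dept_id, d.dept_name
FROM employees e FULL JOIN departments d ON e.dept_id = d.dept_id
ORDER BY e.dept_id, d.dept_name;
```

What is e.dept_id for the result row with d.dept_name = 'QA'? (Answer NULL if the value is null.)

FULL OUTER JOIN keeps every row from both sides; unmatched rows get NULL for the other side's columns.
Matching on e.dept_id = d.dept_id. A NULL in a compared column never satisfies the condition.
- e (dept_id=1) pairs with 2 row(s) of d.
- e (dept_id=7) has no partner → padded with NULL.
- e (dept_id=3) pairs with 3 row(s) of d.
- e (dept_id=7) has no partner → padded with NULL.
- e (dept_id=1) pairs with 2 row(s) of d.
- e (dept_id=8) has no partner → padded with NULL.
- e (dept_id=6) has no partner → padded with NULL.
- e (dept_id=8) has no partner → padded with NULL.
- e (dept_id=4) has no partner → padded with NULL.
- 1 row(s) from d found no e partner → padded with NULL.

3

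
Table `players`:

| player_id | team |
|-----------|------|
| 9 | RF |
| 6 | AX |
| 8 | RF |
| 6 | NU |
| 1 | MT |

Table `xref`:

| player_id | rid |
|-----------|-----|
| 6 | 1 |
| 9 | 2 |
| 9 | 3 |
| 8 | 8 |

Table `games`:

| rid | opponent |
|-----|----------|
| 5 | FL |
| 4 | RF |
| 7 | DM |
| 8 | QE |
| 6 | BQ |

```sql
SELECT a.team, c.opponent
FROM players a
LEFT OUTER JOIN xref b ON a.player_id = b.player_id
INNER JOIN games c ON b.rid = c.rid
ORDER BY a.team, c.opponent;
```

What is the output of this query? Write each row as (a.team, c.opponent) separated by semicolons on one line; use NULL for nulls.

Step 1 — a LEFT JOIN b on player_id → 6 row(s).
Then INNER JOIN `games c` on rid: keep only rows whose b.rid appears in c.

(RF, QE)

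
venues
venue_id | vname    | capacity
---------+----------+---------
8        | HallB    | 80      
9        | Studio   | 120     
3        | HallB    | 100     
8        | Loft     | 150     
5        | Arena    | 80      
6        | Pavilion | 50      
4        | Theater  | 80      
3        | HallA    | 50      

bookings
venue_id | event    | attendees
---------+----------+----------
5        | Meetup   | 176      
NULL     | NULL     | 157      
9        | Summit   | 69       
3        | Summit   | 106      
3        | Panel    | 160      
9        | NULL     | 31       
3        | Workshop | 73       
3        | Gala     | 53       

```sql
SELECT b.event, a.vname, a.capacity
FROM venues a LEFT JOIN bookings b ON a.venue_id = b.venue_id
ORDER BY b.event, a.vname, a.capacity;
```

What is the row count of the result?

LEFT JOIN keeps every row from `venues`; unmatched rows get NULL for `bookings`'s columns.
Matching on a.venue_id = b.venue_id. A NULL in a compared column never satisfies the condition.
- a row (venue_id=8): no match → kept, b columns NULL.
- a row (venue_id=9): matches 2 b row(s) → 2 output row(s).
- a row (venue_id=3): matches 4 b row(s) → 4 output row(s).
- a row (venue_id=8): no match → kept, b columns NULL.
- a row (venue_id=5): matches 1 b row(s) → 1 output row(s).
- a row (venue_id=6): no match → kept, b columns NULL.
- a row (venue_id=4): no match → kept, b columns NULL.
- a row (venue_id=3): matches 4 b row(s) → 4 output row(s).
Total: 11 matched + 4 padded = 15 rows.

15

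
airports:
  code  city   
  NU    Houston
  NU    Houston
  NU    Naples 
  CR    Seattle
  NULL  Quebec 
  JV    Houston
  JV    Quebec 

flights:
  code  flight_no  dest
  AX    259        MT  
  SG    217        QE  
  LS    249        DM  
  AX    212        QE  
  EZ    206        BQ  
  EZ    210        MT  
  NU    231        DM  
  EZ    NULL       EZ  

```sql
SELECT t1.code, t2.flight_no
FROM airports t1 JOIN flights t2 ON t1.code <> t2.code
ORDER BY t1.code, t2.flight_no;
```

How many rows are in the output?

45

INNER JOIN keeps only pairs where the ON condition holds.
Matching on t1.code <> t2.code. A NULL in a compared column never satisfies the condition.
Matched pairs: 45.
Total: 45 rows.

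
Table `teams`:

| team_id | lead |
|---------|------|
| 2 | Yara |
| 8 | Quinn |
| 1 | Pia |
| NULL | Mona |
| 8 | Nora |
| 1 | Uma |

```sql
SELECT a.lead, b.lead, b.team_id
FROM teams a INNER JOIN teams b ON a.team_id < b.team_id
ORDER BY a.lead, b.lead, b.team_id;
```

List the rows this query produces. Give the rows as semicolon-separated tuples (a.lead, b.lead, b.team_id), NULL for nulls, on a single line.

(Pia, Nora, 8); (Pia, Quinn, 8); (Pia, Yara, 2); (Uma, Nora, 8); (Uma, Quinn, 8); (Uma, Yara, 2); (Yara, Nora, 8); (Yara, Quinn, 8)

INNER JOIN keeps only pairs where the ON condition holds.
Matching on a.team_id < b.team_id. A NULL in a compared column never satisfies the condition.
- a[0] team_id=2 → 2 match(es) in b → 2 row(s).
- a[1] team_id=8 → no match; dropped.
- a[2] team_id=1 → 3 match(es) in b → 3 row(s).
- a[3] team_id=NULL → no match; dropped.
- a[4] team_id=8 → no match; dropped.
- a[5] team_id=1 → 3 match(es) in b → 3 row(s).
After projecting and ordering:
a.lead | b.lead | b.team_id
Pia | Nora | 8
Pia | Quinn | 8
Pia | Yara | 2
Uma | Nora | 8
Uma | Quinn | 8
Uma | Yara | 2
Yara | Nora | 8
Yara | Quinn | 8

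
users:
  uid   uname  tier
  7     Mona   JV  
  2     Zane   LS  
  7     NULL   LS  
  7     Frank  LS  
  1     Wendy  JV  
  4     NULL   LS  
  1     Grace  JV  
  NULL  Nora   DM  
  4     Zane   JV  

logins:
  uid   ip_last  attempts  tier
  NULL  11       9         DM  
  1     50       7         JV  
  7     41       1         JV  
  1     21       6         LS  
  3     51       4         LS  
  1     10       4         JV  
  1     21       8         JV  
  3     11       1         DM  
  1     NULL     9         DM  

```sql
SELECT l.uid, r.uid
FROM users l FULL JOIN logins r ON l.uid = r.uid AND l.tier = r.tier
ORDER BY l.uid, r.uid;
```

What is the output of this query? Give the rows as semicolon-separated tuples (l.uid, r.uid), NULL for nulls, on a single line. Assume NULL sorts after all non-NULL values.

FULL OUTER JOIN keeps every row from both sides; unmatched rows get NULL for the other side's columns.
Matching on l.uid = r.uid AND l.tier = r.tier. A NULL in a compared column never satisfies the condition.
- l[0] uid=7, tier=JV → 1 match(es) in r → 1 row(s).
- l[1] uid=2, tier=LS → no match; kept with NULLs on the r side.
- l[2] uid=7, tier=LS → no match; kept with NULLs on the r side.
- l[3] uid=7, tier=LS → no match; kept with NULLs on the r side.
- l[4] uid=1, tier=JV → 3 match(es) in r → 3 row(s).
- l[5] uid=4, tier=LS → no match; kept with NULLs on the r side.
- l[6] uid=1, tier=JV → 3 match(es) in r → 3 row(s).
- l[7] uid=NULL, tier=DM → no match; kept with NULLs on the r side.
- l[8] uid=4, tier=JV → no match; kept with NULLs on the r side.
- 5 r row(s) had no l match → kept, l columns NULL.

(1, 1); (1, 1); (1, 1); (1, 1); (1, 1); (1, 1); (2, NULL); (4, NULL); (4, NULL); (7, 7); (7, NULL); (7, NULL); (NULL, 1); (NULL, 1); (NULL, 3); (NULL, 3); (NULL, NULL); (NULL, NULL)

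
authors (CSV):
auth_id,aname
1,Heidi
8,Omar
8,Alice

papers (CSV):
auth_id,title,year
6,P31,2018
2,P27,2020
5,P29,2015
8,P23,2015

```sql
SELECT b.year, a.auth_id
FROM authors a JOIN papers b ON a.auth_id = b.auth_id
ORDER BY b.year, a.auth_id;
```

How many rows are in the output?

2

INNER JOIN keeps only pairs where the ON condition holds.
Matching on a.auth_id = b.auth_id.
- auth_id=1: no matching b row, dropped.
- auth_id=8: 1 matching b row(s), so 1 row(s) emitted.
- auth_id=8: 1 matching b row(s), so 1 row(s) emitted.
Total: 2 rows.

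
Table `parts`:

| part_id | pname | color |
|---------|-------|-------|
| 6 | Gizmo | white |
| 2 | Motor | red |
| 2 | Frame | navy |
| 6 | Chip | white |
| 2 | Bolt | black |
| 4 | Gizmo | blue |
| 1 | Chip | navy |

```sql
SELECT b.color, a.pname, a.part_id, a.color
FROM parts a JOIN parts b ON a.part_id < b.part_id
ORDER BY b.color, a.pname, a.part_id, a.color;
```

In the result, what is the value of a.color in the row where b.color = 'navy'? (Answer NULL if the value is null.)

INNER JOIN keeps only pairs where the ON condition holds.
Matching on a.part_id < b.part_id.
- part_id=6: no matching b row, dropped.
- part_id=2: 3 matching b row(s), so 3 row(s) emitted.
- part_id=2: 3 matching b row(s), so 3 row(s) emitted.
- part_id=6: no matching b row, dropped.
- part_id=2: 3 matching b row(s), so 3 row(s) emitted.
- part_id=4: 2 matching b row(s), so 2 row(s) emitted.
- part_id=1: 6 matching b row(s), so 6 row(s) emitted.

navy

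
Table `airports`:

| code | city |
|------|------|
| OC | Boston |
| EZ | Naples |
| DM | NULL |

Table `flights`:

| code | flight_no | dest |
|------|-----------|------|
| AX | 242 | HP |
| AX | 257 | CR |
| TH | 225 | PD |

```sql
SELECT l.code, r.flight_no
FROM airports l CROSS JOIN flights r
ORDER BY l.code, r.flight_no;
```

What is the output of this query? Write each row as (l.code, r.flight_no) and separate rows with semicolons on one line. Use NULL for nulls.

CROSS JOIN pairs every row of `airports` with every row of `flights`: 3 × 3 = 9 rows.
After projecting and ordering:
l.code | r.flight_no
DM | 225
DM | 242
DM | 257
EZ | 225
EZ | 242
EZ | 257
OC | 225
OC | 242
OC | 257

(DM, 225); (DM, 242); (DM, 257); (EZ, 225); (EZ, 242); (EZ, 257); (OC, 225); (OC, 242); (OC, 257)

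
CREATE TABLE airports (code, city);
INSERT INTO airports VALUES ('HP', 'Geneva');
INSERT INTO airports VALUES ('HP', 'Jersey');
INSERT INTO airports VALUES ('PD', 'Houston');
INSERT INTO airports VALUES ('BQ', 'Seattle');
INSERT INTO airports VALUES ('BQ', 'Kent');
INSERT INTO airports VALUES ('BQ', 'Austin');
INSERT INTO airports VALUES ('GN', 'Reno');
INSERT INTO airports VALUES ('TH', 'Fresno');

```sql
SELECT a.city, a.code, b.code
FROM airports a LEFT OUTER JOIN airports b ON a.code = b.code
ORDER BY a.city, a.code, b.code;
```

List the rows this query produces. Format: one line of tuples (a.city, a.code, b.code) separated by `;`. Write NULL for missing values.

LEFT JOIN keeps every row from `airports a`; unmatched rows get NULL for `airports b`'s columns.
Matching on a.code = b.code.
Matched pairs: 16; unmatched a rows kept: 0.

(Austin, BQ, BQ); (Austin, BQ, BQ); (Austin, BQ, BQ); (Fresno, TH, TH); (Geneva, HP, HP); (Geneva, HP, HP); (Houston, PD, PD); (Jersey, HP, HP); (Jersey, HP, HP); (Kent, BQ, BQ); (Kent, BQ, BQ); (Kent, BQ, BQ); (Reno, GN, GN); (Seattle, BQ, BQ); (Seattle, BQ, BQ); (Seattle, BQ, BQ)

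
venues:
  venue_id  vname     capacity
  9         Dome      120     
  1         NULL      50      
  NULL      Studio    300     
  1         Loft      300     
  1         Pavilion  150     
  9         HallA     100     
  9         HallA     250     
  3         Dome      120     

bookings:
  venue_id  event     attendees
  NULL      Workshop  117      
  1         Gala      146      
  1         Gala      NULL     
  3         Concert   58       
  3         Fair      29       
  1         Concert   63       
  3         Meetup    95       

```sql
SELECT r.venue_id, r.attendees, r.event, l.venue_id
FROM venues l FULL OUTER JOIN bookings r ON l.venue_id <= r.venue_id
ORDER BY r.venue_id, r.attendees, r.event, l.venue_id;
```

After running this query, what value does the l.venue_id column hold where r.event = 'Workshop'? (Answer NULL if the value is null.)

FULL OUTER JOIN keeps every row from both sides; unmatched rows get NULL for the other side's columns.
Matching on l.venue_id <= r.venue_id. A NULL in a compared column never satisfies the condition.
- l[0] venue_id=9 → no match; kept with NULLs on the r side.
- l[1] venue_id=1 → 6 match(es) in r → 6 row(s).
- l[2] venue_id=NULL → no match; kept with NULLs on the r side.
- l[3] venue_id=1 → 6 match(es) in r → 6 row(s).
- l[4] venue_id=1 → 6 match(es) in r → 6 row(s).
- l[5] venue_id=9 → no match; kept with NULLs on the r side.
- l[6] venue_id=9 → no match; kept with NULLs on the r side.
- l[7] venue_id=3 → 3 match(es) in r → 3 row(s).
- 1 r row(s) had no l match → kept, l columns NULL.

NULL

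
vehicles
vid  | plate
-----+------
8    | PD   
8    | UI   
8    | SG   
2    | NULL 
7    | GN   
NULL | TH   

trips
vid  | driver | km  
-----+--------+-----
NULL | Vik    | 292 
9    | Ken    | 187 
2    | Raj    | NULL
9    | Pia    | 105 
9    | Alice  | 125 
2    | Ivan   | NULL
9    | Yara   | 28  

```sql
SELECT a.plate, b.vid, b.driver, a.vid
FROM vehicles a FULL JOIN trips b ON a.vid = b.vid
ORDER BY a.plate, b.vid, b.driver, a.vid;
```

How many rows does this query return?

FULL OUTER JOIN keeps every row from both sides; unmatched rows get NULL for the other side's columns.
Matching on a.vid = b.vid. A NULL in a compared column never satisfies the condition.
Matched pairs: 2; unmatched a rows kept: 5; unmatched b rows kept: 5.
Total: 2 matched + 10 padded = 12 rows.

12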